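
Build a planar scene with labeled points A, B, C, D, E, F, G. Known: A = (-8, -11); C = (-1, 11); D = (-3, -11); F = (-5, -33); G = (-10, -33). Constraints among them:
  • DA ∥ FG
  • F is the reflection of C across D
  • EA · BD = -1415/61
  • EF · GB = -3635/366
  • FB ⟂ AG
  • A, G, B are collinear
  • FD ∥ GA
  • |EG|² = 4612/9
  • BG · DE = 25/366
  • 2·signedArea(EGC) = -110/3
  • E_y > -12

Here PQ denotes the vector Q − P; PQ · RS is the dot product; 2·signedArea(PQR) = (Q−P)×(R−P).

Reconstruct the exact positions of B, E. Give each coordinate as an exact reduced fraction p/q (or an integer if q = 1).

1. B_x = -1215/122  [A, G, B are collinear ∩ FB ⟂ AG]
2. B_y = -3971/122  [A, G, B are collinear ∩ FB ⟂ AG]
   → B = (-1215/122, -3971/122)
3. E_x = -14/3  [2·signedArea(EGC) = -110/3 ∩ EA · BD = -1415/61]
4. E_y = -11  [2·signedArea(EGC) = -110/3 ∩ EA · BD = -1415/61]
   → E = (-14/3, -11)

B = (-1215/122, -3971/122)
E = (-14/3, -11)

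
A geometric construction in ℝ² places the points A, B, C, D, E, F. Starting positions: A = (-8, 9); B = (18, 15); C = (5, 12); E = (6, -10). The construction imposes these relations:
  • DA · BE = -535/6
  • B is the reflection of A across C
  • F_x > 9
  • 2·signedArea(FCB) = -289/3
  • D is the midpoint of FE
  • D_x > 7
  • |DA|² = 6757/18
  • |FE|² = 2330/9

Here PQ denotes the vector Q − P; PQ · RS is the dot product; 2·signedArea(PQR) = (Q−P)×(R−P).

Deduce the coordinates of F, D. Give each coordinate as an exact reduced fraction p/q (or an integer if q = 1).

1. F_x = 29/3  [line -3·x + 13·y + -134/3 = 0 ∩ |FE|² = 2330/9]
2. F_y = 17/3  [line -3·x + 13·y + -134/3 = 0 ∩ |FE|² = 2330/9]
   → F = (29/3, 17/3)
3. D_x = 47/6  [D is the midpoint of FE]
4. D_y = -13/6  [D is the midpoint of FE]
   → D = (47/6, -13/6)

D = (47/6, -13/6)
F = (29/3, 17/3)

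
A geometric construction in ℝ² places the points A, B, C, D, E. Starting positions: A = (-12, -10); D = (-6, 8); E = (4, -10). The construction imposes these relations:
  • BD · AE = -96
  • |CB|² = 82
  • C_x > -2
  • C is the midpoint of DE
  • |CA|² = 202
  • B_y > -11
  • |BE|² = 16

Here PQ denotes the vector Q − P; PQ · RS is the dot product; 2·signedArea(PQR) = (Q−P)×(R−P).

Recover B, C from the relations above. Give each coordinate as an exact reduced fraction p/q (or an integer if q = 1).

B = (0, -10)
C = (-1, -1)

1. B_x = 0  [BD · AE = -96]
2. B_y = -10  [|BE|² = 16]
   → B = (0, -10)
3. C_x = -1  [C is the midpoint of DE]
4. C_y = -1  [C is the midpoint of DE]
   → C = (-1, -1)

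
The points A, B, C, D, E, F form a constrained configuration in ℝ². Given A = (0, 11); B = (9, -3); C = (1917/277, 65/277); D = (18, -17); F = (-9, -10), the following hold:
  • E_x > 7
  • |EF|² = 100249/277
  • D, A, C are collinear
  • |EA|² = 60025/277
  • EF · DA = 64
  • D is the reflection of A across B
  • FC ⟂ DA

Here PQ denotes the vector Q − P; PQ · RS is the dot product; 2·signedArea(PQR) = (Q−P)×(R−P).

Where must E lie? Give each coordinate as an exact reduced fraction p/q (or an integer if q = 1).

1. E_x = 2205/277  [line 18·x + -28·y + -182 = 0 ∩ |EA|² = 60025/277]
2. E_y = -383/277  [line 18·x + -28·y + -182 = 0 ∩ |EA|² = 60025/277]
   → E = (2205/277, -383/277)

E = (2205/277, -383/277)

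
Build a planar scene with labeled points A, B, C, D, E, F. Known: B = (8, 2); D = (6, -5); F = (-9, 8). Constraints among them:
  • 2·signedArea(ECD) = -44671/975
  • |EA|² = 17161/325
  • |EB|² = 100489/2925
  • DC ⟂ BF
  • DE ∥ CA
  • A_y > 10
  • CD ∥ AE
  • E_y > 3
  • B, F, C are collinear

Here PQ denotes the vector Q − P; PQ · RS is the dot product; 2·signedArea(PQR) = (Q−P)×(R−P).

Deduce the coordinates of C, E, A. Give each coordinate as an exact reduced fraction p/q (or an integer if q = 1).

1. C_x = 2736/325  [B, F, C are collinear ∩ DC ⟂ BF]
2. C_y = 602/325  [B, F, C are collinear ∩ DC ⟂ BF]
   → C = (2736/325, 602/325)
3. E_x = 2411/975  [line 2227/325·x + -786/325·y + -1441/195 = 0 ∩ |EB|² = 100489/2925]
4. E_y = 1284/325  [line 2227/325·x + -786/325·y + -1441/195 = 0 ∩ |EB|² = 100489/2925]
   → E = (2411/975, 1284/325)
5. A_x = 4769/975  [CD ∥ AE ∩ DE ∥ CA]
6. A_y = 3511/325  [CD ∥ AE ∩ DE ∥ CA]
   → A = (4769/975, 3511/325)

A = (4769/975, 3511/325)
C = (2736/325, 602/325)
E = (2411/975, 1284/325)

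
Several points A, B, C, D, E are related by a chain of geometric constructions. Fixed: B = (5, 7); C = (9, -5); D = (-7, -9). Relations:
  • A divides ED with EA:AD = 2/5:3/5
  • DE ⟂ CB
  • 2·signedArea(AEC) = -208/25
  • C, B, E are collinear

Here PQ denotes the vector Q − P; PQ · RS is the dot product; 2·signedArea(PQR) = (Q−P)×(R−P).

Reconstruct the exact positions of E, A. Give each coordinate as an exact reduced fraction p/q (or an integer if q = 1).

1. E_x = 43/5  [C, B, E are collinear ∩ DE ⟂ CB]
2. E_y = -19/5  [C, B, E are collinear ∩ DE ⟂ CB]
   → E = (43/5, -19/5)
3. A_x = 59/25  [A divides ED with EA:AD = 2/5:3/5]
4. A_y = -147/25  [A divides ED with EA:AD = 2/5:3/5]
   → A = (59/25, -147/25)

A = (59/25, -147/25)
E = (43/5, -19/5)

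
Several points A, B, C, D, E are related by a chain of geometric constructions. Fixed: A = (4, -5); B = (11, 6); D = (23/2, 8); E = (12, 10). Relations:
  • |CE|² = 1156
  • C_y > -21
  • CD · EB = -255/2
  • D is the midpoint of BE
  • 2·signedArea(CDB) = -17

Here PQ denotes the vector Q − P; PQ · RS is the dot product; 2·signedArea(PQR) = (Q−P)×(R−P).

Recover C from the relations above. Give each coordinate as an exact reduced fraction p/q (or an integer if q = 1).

1. C_x = -4  [2·signedArea(CDB) = -17 ∩ CD · EB = -255/2]
2. C_y = -20  [2·signedArea(CDB) = -17 ∩ CD · EB = -255/2]
   → C = (-4, -20)

C = (-4, -20)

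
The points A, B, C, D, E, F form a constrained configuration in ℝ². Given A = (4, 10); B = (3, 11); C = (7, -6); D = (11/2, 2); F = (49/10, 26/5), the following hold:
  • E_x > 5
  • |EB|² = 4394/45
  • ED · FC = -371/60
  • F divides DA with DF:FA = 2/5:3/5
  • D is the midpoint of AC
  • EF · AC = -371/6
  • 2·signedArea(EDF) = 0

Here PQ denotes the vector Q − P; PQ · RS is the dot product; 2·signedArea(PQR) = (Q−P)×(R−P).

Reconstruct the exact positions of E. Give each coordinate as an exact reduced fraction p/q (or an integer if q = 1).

E = (28/5, 22/15)

1. E_x = 28/5  [2·signedArea(EDF) = 0 ∩ ED · FC = -371/60]
2. E_y = 22/15  [2·signedArea(EDF) = 0 ∩ ED · FC = -371/60]
   → E = (28/5, 22/15)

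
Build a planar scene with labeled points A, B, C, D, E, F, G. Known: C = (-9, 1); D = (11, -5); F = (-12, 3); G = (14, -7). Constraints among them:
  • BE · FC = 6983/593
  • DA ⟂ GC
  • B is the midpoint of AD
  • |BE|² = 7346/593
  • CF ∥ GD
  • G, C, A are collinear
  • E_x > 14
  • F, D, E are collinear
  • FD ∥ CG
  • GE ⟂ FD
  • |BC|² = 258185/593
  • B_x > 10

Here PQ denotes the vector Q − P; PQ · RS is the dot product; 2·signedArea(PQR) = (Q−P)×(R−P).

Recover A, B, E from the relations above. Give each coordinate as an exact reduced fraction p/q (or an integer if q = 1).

A = (6347/593, -3471/593)
B = (6435/593, -3218/593)
E = (8478/593, -3645/593)

1. A_x = 6347/593  [G, C, A are collinear ∩ DA ⟂ GC]
2. A_y = -3471/593  [G, C, A are collinear ∩ DA ⟂ GC]
   → A = (6347/593, -3471/593)
3. B_x = 6435/593  [B is the midpoint of AD]
4. B_y = -3218/593  [B is the midpoint of AD]
   → B = (6435/593, -3218/593)
5. E_x = 8478/593  [F, D, E are collinear ∩ GE ⟂ FD]
6. E_y = -3645/593  [F, D, E are collinear ∩ GE ⟂ FD]
   → E = (8478/593, -3645/593)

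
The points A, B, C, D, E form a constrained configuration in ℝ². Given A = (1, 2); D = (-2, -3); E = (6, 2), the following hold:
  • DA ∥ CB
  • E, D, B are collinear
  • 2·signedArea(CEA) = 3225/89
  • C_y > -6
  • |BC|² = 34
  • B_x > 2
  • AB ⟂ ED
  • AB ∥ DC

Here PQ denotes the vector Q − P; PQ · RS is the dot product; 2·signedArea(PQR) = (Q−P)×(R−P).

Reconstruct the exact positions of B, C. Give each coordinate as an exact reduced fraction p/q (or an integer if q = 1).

B = (214/89, -22/89)
C = (-53/89, -467/89)

1. B_x = 214/89  [E, D, B are collinear ∩ AB ⟂ ED]
2. B_y = -22/89  [E, D, B are collinear ∩ AB ⟂ ED]
   → B = (214/89, -22/89)
3. C_x = -53/89  [DA ∥ CB ∩ AB ∥ DC]
4. C_y = -467/89  [DA ∥ CB ∩ AB ∥ DC]
   → C = (-53/89, -467/89)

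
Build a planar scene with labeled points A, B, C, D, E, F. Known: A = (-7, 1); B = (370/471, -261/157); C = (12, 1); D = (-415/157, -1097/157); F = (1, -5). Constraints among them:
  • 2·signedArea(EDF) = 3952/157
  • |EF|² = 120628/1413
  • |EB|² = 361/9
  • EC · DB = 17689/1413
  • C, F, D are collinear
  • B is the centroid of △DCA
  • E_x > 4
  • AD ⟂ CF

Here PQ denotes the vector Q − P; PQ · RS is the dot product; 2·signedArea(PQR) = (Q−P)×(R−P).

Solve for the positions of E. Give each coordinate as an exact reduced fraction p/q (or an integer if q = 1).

E = (1985/471, 575/157)

1. E_x = 1985/471  [EC · DB = 17689/1413 ∩ 2·signedArea(EDF) = 3952/157]
2. E_y = 575/157  [EC · DB = 17689/1413 ∩ 2·signedArea(EDF) = 3952/157]
   → E = (1985/471, 575/157)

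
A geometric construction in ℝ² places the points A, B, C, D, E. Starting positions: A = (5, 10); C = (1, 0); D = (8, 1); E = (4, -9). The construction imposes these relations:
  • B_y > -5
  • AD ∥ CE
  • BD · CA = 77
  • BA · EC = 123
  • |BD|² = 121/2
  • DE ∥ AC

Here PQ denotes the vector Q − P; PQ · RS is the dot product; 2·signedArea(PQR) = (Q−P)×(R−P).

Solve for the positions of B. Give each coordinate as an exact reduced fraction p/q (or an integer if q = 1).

1. B_x = 5/2  [BA · EC = 123 ∩ BD · CA = 77]
2. B_y = -9/2  [BA · EC = 123 ∩ BD · CA = 77]
   → B = (5/2, -9/2)

B = (5/2, -9/2)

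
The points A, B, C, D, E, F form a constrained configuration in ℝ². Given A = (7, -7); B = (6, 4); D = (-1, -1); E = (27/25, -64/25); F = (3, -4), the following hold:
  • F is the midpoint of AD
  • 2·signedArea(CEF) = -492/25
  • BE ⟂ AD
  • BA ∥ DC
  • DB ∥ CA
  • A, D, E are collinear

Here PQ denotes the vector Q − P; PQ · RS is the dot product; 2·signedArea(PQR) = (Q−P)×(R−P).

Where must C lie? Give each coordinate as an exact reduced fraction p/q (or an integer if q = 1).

1. C_x = 0  [DB ∥ CA ∩ BA ∥ DC]
2. C_y = -12  [DB ∥ CA ∩ BA ∥ DC]
   → C = (0, -12)

C = (0, -12)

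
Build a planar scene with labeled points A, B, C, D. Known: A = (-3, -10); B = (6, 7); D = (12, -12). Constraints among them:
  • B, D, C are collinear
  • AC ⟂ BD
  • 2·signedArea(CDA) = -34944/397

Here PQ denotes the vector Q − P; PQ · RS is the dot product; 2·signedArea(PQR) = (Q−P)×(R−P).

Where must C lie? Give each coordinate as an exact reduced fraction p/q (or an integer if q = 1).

1. C_x = 3996/397  [B, D, C are collinear ∩ AC ⟂ BD]
2. C_y = -2332/397  [B, D, C are collinear ∩ AC ⟂ BD]
   → C = (3996/397, -2332/397)

C = (3996/397, -2332/397)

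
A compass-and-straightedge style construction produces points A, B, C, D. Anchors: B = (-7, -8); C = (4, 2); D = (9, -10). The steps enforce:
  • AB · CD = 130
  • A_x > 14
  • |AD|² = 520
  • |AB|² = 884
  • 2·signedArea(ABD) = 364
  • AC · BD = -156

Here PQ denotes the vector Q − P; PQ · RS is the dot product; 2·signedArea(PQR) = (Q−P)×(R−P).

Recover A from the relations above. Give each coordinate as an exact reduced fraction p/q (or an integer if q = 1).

A = (15, 12)

1. A_x = 15  [2·signedArea(ABD) = 364 ∩ AC · BD = -156]
2. A_y = 12  [2·signedArea(ABD) = 364 ∩ AC · BD = -156]
   → A = (15, 12)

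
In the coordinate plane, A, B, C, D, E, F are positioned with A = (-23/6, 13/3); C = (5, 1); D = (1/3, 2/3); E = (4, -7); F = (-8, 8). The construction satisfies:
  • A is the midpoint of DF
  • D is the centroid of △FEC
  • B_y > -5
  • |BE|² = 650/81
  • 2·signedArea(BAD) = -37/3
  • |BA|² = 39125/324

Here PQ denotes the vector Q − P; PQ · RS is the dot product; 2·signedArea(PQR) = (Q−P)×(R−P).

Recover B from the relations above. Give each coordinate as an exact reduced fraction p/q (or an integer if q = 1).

B = (25/9, -40/9)

1. B_x = 25/9  [line 11/3·x + 25/6·y + 25/3 = 0 ∩ |BE|² = 650/81]
2. B_y = -40/9  [line 11/3·x + 25/6·y + 25/3 = 0 ∩ |BE|² = 650/81]
   → B = (25/9, -40/9)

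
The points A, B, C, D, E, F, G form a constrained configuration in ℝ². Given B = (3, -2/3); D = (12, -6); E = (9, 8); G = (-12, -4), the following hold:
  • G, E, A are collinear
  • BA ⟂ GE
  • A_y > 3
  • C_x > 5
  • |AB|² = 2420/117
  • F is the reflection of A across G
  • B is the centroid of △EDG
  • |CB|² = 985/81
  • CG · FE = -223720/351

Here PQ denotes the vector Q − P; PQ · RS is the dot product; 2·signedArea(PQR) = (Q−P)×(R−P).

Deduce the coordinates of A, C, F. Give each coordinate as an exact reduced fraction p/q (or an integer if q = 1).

A = (29/39, 128/39)
C = (6, -22/9)
F = (-965/39, -440/39)

1. A_x = 29/39  [G, E, A are collinear ∩ BA ⟂ GE]
2. A_y = 128/39  [G, E, A are collinear ∩ BA ⟂ GE]
   → A = (29/39, 128/39)
3. F_x = -965/39  [F is the reflection of A across G]
4. F_y = -440/39  [F is the reflection of A across G]
   → F = (-965/39, -440/39)
5. C_x = 6  [line -1316/39·x + -752/39·y + 54520/351 = 0 ∩ |CB|² = 985/81]
6. C_y = -22/9  [line -1316/39·x + -752/39·y + 54520/351 = 0 ∩ |CB|² = 985/81]
   → C = (6, -22/9)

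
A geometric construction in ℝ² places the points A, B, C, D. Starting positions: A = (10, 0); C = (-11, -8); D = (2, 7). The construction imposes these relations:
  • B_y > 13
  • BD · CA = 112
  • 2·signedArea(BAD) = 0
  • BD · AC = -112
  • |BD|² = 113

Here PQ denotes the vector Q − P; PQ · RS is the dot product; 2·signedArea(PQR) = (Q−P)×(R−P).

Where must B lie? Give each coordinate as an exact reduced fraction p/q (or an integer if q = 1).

1. B_x = -6  [2·signedArea(BAD) = 0 ∩ BD · CA = 112]
2. B_y = 14  [2·signedArea(BAD) = 0 ∩ BD · CA = 112]
   → B = (-6, 14)

B = (-6, 14)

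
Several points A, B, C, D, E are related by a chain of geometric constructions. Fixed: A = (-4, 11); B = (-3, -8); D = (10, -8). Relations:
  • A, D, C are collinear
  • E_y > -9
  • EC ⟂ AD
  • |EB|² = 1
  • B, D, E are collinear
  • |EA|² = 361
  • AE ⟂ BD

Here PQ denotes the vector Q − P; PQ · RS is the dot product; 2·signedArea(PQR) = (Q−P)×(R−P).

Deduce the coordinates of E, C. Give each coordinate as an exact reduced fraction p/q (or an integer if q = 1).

C = (2826/557, -732/557)
E = (-4, -8)

1. E_x = -4  [B, D, E are collinear ∩ AE ⟂ BD]
2. E_y = -8  [B, D, E are collinear ∩ AE ⟂ BD]
   → E = (-4, -8)
3. C_x = 2826/557  [A, D, C are collinear ∩ EC ⟂ AD]
4. C_y = -732/557  [A, D, C are collinear ∩ EC ⟂ AD]
   → C = (2826/557, -732/557)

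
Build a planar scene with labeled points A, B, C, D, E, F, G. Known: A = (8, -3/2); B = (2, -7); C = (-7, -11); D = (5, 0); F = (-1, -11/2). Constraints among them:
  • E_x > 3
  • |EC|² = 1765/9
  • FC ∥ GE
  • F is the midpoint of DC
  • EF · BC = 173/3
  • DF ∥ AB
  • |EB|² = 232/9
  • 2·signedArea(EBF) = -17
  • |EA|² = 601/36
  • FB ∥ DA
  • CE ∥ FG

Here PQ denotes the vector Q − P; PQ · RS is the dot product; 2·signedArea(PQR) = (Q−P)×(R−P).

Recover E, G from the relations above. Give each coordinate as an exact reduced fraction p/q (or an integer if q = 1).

1. E_x = 4  [2·signedArea(EBF) = -17 ∩ EF · BC = 173/3]
2. E_y = -7/3  [2·signedArea(EBF) = -17 ∩ EF · BC = 173/3]
   → E = (4, -7/3)
3. G_x = 10  [FC ∥ GE ∩ CE ∥ FG]
4. G_y = 19/6  [FC ∥ GE ∩ CE ∥ FG]
   → G = (10, 19/6)

E = (4, -7/3)
G = (10, 19/6)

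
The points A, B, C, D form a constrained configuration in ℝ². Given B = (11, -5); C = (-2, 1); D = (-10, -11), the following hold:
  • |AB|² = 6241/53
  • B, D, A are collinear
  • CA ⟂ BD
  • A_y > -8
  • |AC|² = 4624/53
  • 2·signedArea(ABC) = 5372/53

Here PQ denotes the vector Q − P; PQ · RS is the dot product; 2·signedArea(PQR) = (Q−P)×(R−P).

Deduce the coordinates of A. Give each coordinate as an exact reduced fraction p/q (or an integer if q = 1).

1. A_x = 30/53  [B, D, A are collinear ∩ CA ⟂ BD]
2. A_y = -423/53  [B, D, A are collinear ∩ CA ⟂ BD]
   → A = (30/53, -423/53)

A = (30/53, -423/53)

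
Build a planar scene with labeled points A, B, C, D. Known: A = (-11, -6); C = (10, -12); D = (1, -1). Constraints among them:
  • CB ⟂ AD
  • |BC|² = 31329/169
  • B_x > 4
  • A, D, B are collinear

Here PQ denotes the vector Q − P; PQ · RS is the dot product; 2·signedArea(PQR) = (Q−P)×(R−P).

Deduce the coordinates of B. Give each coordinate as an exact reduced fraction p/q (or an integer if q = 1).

B = (805/169, 96/169)

1. B_x = 805/169  [A, D, B are collinear ∩ CB ⟂ AD]
2. B_y = 96/169  [A, D, B are collinear ∩ CB ⟂ AD]
   → B = (805/169, 96/169)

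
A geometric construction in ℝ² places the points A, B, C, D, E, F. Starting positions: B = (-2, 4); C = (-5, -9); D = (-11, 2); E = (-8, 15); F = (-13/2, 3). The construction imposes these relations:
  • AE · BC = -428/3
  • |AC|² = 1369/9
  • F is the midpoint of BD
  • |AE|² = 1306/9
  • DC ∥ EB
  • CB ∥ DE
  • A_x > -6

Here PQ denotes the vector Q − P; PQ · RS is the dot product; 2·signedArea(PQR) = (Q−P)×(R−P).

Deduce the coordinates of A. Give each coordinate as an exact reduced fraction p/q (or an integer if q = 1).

1. A_x = -5  [line 3·x + 13·y + -85/3 = 0 ∩ |AE|² = 1306/9]
2. A_y = 10/3  [line 3·x + 13·y + -85/3 = 0 ∩ |AE|² = 1306/9]
   → A = (-5, 10/3)

A = (-5, 10/3)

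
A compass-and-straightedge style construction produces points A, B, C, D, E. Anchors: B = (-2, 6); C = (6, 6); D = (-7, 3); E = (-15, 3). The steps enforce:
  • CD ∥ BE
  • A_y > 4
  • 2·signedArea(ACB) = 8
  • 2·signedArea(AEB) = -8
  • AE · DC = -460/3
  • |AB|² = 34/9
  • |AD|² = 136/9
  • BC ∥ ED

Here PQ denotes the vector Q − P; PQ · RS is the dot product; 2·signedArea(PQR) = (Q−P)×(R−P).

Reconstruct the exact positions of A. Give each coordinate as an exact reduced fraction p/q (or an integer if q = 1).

1. A_x = -11/3  [AE · DC = -460/3 ∩ 2·signedArea(ACB) = 8]
2. A_y = 5  [AE · DC = -460/3 ∩ 2·signedArea(ACB) = 8]
   → A = (-11/3, 5)

A = (-11/3, 5)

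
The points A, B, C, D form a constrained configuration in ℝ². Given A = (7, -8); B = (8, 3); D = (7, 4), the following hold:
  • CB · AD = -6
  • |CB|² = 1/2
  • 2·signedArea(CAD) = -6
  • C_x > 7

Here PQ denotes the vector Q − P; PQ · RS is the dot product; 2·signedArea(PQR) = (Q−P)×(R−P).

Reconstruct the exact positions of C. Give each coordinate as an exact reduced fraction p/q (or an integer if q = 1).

1. C_x = 15/2  [2·signedArea(CAD) = -6 ∩ CB · AD = -6]
2. C_y = 7/2  [2·signedArea(CAD) = -6 ∩ CB · AD = -6]
   → C = (15/2, 7/2)

C = (15/2, 7/2)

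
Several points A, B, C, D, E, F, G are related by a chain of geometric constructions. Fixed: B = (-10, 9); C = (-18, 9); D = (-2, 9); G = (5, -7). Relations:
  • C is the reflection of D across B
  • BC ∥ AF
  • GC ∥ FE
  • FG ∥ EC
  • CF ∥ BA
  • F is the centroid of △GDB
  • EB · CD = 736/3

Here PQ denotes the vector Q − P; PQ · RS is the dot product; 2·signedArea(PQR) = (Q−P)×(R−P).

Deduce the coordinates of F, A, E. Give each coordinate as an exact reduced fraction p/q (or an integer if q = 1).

1. F_x = -7/3  [F is the centroid of △GDB]
2. F_y = 11/3  [F is the centroid of △GDB]
   → F = (-7/3, 11/3)
3. A_x = 17/3  [BC ∥ AF ∩ CF ∥ BA]
4. A_y = 11/3  [BC ∥ AF ∩ CF ∥ BA]
   → A = (17/3, 11/3)
5. E_x = -76/3  [FG ∥ EC ∩ GC ∥ FE]
6. E_y = 59/3  [FG ∥ EC ∩ GC ∥ FE]
   → E = (-76/3, 59/3)

A = (17/3, 11/3)
E = (-76/3, 59/3)
F = (-7/3, 11/3)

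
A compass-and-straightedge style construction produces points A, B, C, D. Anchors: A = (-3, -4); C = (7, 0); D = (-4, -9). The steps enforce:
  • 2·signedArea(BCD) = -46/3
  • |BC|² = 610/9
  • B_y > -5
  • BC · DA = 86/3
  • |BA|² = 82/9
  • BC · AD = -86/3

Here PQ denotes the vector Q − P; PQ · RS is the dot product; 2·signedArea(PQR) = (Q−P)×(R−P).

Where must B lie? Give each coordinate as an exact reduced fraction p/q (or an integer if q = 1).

1. B_x = 0  [2·signedArea(BCD) = -46/3 ∩ BC · AD = -86/3]
2. B_y = -13/3  [2·signedArea(BCD) = -46/3 ∩ BC · AD = -86/3]
   → B = (0, -13/3)

B = (0, -13/3)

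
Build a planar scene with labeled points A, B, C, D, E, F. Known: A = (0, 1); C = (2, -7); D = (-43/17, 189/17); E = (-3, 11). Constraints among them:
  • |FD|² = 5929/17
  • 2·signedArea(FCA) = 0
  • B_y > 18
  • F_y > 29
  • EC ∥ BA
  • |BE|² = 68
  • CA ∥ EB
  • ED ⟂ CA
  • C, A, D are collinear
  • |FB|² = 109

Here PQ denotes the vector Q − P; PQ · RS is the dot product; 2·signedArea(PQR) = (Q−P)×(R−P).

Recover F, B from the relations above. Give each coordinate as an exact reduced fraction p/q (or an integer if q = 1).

B = (-5, 19)
F = (-120/17, 497/17)

1. F_x = -120/17  [line -8·x + -2·y + 2 = 0 ∩ |FD|² = 5929/17]
2. F_y = 497/17  [line -8·x + -2·y + 2 = 0 ∩ |FD|² = 5929/17]
   → F = (-120/17, 497/17)
3. B_x = -5  [EC ∥ BA ∩ CA ∥ EB]
4. B_y = 19  [EC ∥ BA ∩ CA ∥ EB]
   → B = (-5, 19)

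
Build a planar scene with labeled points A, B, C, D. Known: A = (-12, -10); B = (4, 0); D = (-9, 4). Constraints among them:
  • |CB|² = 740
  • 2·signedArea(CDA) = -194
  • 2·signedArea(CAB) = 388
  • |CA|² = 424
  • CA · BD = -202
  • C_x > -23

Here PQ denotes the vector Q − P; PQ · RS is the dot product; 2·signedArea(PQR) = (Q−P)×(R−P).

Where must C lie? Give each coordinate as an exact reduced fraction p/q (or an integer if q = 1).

1. C_x = -22  [2·signedArea(CAB) = 388 ∩ CA · BD = -202]
2. C_y = 8  [2·signedArea(CAB) = 388 ∩ CA · BD = -202]
   → C = (-22, 8)

C = (-22, 8)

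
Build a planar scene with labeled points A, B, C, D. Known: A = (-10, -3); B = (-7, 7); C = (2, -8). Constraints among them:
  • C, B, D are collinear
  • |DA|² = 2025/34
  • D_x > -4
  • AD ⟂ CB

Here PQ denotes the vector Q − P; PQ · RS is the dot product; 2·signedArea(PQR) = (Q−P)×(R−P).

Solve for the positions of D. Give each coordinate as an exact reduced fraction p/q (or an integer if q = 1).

1. D_x = -115/34  [C, B, D are collinear ∩ AD ⟂ CB]
2. D_y = 33/34  [C, B, D are collinear ∩ AD ⟂ CB]
   → D = (-115/34, 33/34)

D = (-115/34, 33/34)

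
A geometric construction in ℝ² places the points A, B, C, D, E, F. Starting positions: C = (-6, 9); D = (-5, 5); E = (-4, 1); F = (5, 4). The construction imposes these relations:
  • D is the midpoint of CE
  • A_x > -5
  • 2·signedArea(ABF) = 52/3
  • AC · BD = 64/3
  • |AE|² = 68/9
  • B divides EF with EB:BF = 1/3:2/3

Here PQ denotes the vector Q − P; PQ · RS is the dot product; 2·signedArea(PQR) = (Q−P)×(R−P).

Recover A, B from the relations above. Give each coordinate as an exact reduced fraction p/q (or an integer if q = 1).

1. B_x = -1  [B divides EF with EB:BF = 1/3:2/3]
2. B_y = 2  [B divides EF with EB:BF = 1/3:2/3]
   → B = (-1, 2)
3. A_x = -14/3  [2·signedArea(ABF) = 52/3 ∩ AC · BD = 64/3]
4. A_y = 11/3  [2·signedArea(ABF) = 52/3 ∩ AC · BD = 64/3]
   → A = (-14/3, 11/3)

A = (-14/3, 11/3)
B = (-1, 2)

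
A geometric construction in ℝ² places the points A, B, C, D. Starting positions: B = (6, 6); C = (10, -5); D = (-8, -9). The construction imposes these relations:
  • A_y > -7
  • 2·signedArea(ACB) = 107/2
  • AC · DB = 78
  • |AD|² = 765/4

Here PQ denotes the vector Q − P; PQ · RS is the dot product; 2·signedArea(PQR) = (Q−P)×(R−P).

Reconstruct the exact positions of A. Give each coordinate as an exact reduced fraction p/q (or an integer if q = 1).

A = (11/2, -6)

1. A_x = 11/2  [2·signedArea(ACB) = 107/2 ∩ AC · DB = 78]
2. A_y = -6  [2·signedArea(ACB) = 107/2 ∩ AC · DB = 78]
   → A = (11/2, -6)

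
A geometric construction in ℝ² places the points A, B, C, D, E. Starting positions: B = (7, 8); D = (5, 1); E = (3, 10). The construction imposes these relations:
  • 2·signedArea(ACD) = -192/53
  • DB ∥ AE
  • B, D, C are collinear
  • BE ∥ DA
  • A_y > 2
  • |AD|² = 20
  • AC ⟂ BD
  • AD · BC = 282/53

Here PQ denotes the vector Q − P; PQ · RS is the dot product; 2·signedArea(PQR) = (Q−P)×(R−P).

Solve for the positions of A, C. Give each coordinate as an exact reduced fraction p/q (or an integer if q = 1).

1. A_x = 1  [DB ∥ AE ∩ BE ∥ DA]
2. A_y = 3  [DB ∥ AE ∩ BE ∥ DA]
   → A = (1, 3)
3. C_x = 277/53  [B, D, C are collinear ∩ AC ⟂ BD]
4. C_y = 95/53  [B, D, C are collinear ∩ AC ⟂ BD]
   → C = (277/53, 95/53)

A = (1, 3)
C = (277/53, 95/53)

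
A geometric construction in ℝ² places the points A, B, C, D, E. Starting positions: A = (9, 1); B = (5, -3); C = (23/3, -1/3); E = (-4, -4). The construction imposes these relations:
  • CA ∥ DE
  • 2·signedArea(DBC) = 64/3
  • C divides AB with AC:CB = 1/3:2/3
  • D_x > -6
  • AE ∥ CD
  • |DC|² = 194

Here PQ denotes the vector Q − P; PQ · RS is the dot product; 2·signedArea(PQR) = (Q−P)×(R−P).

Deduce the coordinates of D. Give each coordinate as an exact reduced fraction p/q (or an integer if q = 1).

D = (-16/3, -16/3)

1. D_x = -16/3  [CA ∥ DE ∩ AE ∥ CD]
2. D_y = -16/3  [CA ∥ DE ∩ AE ∥ CD]
   → D = (-16/3, -16/3)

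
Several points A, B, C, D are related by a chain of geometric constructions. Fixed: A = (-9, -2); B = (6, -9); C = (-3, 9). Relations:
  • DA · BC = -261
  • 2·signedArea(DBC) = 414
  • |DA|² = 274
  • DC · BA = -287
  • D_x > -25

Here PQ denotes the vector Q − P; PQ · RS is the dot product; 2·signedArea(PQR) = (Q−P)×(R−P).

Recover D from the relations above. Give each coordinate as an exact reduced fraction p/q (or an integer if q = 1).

D = (-24, 5)

1. D_x = -24  [2·signedArea(DBC) = 414 ∩ DA · BC = -261]
2. D_y = 5  [2·signedArea(DBC) = 414 ∩ DA · BC = -261]
   → D = (-24, 5)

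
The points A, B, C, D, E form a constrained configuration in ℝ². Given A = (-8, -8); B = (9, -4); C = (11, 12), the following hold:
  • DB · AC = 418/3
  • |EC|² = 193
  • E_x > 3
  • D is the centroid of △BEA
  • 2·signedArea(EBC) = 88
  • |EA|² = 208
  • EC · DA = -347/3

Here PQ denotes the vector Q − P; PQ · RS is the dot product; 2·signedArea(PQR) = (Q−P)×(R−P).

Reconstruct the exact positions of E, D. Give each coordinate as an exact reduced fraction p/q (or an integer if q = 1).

D = (5/3, -4)
E = (4, 0)

1. E_x = 4  [line -16·x + 2·y + 64 = 0 ∩ |EA|² = 208]
2. E_y = 0  [line -16·x + 2·y + 64 = 0 ∩ |EA|² = 208]
   → E = (4, 0)
3. D_x = 5/3  [D is the centroid of △BEA]
4. D_y = -4  [D is the centroid of △BEA]
   → D = (5/3, -4)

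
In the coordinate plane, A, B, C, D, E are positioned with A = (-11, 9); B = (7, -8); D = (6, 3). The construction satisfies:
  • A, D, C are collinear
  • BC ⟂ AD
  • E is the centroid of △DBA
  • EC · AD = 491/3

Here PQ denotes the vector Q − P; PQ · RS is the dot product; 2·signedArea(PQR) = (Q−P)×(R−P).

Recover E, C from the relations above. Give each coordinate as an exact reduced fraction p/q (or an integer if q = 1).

1. E_x = 2/3  [E is the centroid of △DBA]
2. E_y = 4/3  [E is the centroid of △DBA]
   → E = (2/3, 4/3)
3. C_x = 3361/325  [A, D, C are collinear ∩ BC ⟂ AD]
4. C_y = 477/325  [A, D, C are collinear ∩ BC ⟂ AD]
   → C = (3361/325, 477/325)

C = (3361/325, 477/325)
E = (2/3, 4/3)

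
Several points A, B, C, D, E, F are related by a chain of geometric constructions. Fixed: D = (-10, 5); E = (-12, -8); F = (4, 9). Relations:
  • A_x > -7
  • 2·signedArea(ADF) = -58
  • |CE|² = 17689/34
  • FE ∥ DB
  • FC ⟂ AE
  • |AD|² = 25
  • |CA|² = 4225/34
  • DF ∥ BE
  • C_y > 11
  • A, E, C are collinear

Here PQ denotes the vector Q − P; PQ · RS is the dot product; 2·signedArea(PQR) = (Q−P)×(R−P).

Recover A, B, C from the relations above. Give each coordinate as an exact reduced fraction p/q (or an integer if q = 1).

A = (-6, 2)
B = (-26, -12)
C = (-9/34, 393/34)

1. A_x = -6  [line -4·x + 14·y + -52 = 0 ∩ |AD|² = 25]
2. A_y = 2  [line -4·x + 14·y + -52 = 0 ∩ |AD|² = 25]
   → A = (-6, 2)
3. B_x = -26  [DF ∥ BE ∩ FE ∥ DB]
4. B_y = -12  [DF ∥ BE ∩ FE ∥ DB]
   → B = (-26, -12)
5. C_x = -9/34  [A, E, C are collinear ∩ FC ⟂ AE]
6. C_y = 393/34  [A, E, C are collinear ∩ FC ⟂ AE]
   → C = (-9/34, 393/34)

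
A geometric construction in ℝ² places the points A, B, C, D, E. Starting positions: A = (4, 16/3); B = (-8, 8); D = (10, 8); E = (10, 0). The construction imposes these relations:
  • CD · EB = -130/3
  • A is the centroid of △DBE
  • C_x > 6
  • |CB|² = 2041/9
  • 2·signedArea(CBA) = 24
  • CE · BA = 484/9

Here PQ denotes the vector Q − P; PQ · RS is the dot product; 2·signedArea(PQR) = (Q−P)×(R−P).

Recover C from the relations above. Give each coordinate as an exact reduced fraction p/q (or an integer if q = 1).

1. C_x = 7  [CE · BA = 484/9 ∩ CD · EB = -130/3]
2. C_y = 20/3  [CE · BA = 484/9 ∩ CD · EB = -130/3]
   → C = (7, 20/3)

C = (7, 20/3)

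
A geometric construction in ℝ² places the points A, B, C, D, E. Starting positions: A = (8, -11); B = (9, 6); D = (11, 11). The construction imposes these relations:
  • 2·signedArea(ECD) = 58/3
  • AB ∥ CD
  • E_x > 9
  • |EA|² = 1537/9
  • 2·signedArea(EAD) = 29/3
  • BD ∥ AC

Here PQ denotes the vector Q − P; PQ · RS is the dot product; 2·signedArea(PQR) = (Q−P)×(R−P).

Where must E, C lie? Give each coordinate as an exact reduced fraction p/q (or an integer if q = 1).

C = (10, -6)
E = (28/3, 2)

1. E_x = 28/3  [line -22·x + 3·y + 598/3 = 0 ∩ |EA|² = 1537/9]
2. E_y = 2  [line -22·x + 3·y + 598/3 = 0 ∩ |EA|² = 1537/9]
   → E = (28/3, 2)
3. C_x = 10  [2·signedArea(ECD) = 58/3 ∩ AB ∥ CD]
4. C_y = -6  [2·signedArea(ECD) = 58/3 ∩ AB ∥ CD]
   → C = (10, -6)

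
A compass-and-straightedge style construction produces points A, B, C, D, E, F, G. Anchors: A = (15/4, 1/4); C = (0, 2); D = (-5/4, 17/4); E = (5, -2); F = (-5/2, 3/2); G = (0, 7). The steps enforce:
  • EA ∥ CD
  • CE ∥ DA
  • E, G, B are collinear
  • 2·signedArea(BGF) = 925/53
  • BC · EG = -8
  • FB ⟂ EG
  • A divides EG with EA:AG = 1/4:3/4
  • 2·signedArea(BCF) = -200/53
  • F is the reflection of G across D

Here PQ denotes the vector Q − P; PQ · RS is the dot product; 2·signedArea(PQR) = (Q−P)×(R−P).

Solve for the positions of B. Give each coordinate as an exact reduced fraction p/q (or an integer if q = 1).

B = (185/106, 409/106)

1. B_x = 185/106  [E, G, B are collinear ∩ FB ⟂ EG]
2. B_y = 409/106  [E, G, B are collinear ∩ FB ⟂ EG]
   → B = (185/106, 409/106)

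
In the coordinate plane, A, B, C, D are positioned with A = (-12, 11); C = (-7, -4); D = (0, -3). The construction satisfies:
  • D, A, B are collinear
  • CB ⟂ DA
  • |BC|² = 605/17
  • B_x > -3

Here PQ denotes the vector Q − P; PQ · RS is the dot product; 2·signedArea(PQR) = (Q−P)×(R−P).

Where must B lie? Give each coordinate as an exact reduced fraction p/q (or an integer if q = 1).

B = (-42/17, -2/17)

1. B_x = -42/17  [D, A, B are collinear ∩ CB ⟂ DA]
2. B_y = -2/17  [D, A, B are collinear ∩ CB ⟂ DA]
   → B = (-42/17, -2/17)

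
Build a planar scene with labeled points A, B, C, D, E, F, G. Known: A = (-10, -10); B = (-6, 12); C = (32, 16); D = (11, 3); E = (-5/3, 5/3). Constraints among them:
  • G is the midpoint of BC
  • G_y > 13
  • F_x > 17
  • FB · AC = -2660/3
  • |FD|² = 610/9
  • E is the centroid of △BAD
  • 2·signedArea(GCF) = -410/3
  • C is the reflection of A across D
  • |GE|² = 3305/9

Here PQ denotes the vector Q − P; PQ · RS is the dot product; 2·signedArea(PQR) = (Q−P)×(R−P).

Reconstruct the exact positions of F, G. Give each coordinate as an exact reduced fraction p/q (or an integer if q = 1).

F = (18, 22/3)
G = (13, 14)

1. F_x = 18  [line -42·x + -26·y + 2840/3 = 0 ∩ |FD|² = 610/9]
2. F_y = 22/3  [line -42·x + -26·y + 2840/3 = 0 ∩ |FD|² = 610/9]
   → F = (18, 22/3)
3. G_x = 13  [G is the midpoint of BC]
4. G_y = 14  [G is the midpoint of BC]
   → G = (13, 14)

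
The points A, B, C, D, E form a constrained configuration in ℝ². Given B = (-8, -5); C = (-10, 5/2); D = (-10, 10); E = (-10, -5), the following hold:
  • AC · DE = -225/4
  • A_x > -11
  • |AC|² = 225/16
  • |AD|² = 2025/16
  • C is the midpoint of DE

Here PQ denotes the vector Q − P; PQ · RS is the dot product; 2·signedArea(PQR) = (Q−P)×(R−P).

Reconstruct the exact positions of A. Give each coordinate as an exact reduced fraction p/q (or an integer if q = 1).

A = (-10, -5/4)

1. A_y = -5/4  [AC · DE = -225/4]
2. A_x = -10  [|AC|² = 225/16]
   → A = (-10, -5/4)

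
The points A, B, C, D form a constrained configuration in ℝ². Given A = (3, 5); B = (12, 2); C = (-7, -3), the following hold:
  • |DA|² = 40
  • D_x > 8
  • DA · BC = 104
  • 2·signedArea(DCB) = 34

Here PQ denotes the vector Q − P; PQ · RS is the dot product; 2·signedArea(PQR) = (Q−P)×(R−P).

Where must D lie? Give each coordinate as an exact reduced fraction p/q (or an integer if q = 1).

1. D_x = 9  [DA · BC = 104 ∩ 2·signedArea(DCB) = 34]
2. D_y = 3  [DA · BC = 104 ∩ 2·signedArea(DCB) = 34]
   → D = (9, 3)

D = (9, 3)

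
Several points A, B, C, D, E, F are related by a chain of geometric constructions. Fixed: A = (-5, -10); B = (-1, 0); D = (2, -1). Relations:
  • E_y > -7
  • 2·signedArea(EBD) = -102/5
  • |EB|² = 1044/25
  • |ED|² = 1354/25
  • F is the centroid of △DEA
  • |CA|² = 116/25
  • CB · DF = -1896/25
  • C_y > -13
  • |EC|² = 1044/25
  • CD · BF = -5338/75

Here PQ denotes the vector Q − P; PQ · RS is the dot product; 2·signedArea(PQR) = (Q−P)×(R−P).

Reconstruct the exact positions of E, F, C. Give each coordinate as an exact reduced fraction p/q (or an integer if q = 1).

C = (-29/5, -12)
E = (-17/5, -6)
F = (-32/15, -17/3)

1. E_x = -17/5  [line 1·x + 3·y + 107/5 = 0 ∩ |ED|² = 1354/25]
2. E_y = -6  [line 1·x + 3·y + 107/5 = 0 ∩ |ED|² = 1354/25]
   → E = (-17/5, -6)
3. F_x = -32/15  [F is the centroid of △DEA]
4. F_y = -17/3  [F is the centroid of △DEA]
   → F = (-32/15, -17/3)
5. C_x = -29/5  [CD · BF = -5338/75 ∩ CB · DF = -1896/25]
6. C_y = -12  [CD · BF = -5338/75 ∩ CB · DF = -1896/25]
   → C = (-29/5, -12)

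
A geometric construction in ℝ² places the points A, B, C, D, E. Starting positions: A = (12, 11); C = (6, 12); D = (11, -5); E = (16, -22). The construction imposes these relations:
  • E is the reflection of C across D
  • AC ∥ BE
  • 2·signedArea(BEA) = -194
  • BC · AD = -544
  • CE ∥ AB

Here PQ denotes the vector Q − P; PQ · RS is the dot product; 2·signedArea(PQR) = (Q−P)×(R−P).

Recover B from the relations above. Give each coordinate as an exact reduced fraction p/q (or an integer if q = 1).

1. B_x = 22  [AC ∥ BE ∩ CE ∥ AB]
2. B_y = -23  [AC ∥ BE ∩ CE ∥ AB]
   → B = (22, -23)

B = (22, -23)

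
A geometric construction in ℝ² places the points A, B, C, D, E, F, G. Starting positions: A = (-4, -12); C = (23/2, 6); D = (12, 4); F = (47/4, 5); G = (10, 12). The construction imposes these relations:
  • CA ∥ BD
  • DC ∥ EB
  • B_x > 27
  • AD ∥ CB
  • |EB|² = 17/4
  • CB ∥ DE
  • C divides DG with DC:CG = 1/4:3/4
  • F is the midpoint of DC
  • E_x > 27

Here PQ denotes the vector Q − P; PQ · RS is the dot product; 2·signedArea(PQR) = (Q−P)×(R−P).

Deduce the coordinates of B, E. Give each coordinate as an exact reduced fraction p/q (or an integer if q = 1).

B = (55/2, 22)
E = (28, 20)

1. B_x = 55/2  [CA ∥ BD ∩ AD ∥ CB]
2. B_y = 22  [CA ∥ BD ∩ AD ∥ CB]
   → B = (55/2, 22)
3. E_x = 28  [DC ∥ EB ∩ CB ∥ DE]
4. E_y = 20  [DC ∥ EB ∩ CB ∥ DE]
   → E = (28, 20)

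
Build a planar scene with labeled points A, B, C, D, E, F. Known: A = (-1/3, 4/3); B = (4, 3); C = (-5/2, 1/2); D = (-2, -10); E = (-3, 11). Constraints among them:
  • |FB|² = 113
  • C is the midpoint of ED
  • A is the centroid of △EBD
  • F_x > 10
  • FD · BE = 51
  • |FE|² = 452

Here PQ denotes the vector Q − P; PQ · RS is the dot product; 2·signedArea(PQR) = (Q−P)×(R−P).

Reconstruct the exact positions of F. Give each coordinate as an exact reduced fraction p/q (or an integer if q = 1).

F = (11, -5)

1. F_x = 11  [line 7·x + -8·y + -117 = 0 ∩ |FE|² = 452]
2. F_y = -5  [line 7·x + -8·y + -117 = 0 ∩ |FE|² = 452]
   → F = (11, -5)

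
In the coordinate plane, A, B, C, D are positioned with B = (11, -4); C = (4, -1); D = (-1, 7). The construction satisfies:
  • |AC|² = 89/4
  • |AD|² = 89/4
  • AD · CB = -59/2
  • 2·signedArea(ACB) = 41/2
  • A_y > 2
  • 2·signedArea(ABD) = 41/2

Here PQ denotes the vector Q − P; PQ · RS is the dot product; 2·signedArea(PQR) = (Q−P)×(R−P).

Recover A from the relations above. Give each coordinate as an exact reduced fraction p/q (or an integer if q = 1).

1. A_x = 3/2  [2·signedArea(ABD) = 41/2 ∩ 2·signedArea(ACB) = 41/2]
2. A_y = 3  [2·signedArea(ABD) = 41/2 ∩ 2·signedArea(ACB) = 41/2]
   → A = (3/2, 3)

A = (3/2, 3)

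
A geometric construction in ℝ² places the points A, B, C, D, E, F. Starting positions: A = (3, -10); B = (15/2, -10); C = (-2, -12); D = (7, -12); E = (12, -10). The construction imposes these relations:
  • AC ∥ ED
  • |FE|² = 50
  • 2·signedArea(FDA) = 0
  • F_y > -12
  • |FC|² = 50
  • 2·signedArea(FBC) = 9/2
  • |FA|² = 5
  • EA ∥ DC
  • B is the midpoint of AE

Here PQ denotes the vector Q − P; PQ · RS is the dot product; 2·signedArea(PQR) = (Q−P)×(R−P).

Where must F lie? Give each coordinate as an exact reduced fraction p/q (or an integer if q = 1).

F = (5, -11)

1. F_x = 5  [2·signedArea(FDA) = 0 ∩ 2·signedArea(FBC) = 9/2]
2. F_y = -11  [2·signedArea(FDA) = 0 ∩ 2·signedArea(FBC) = 9/2]
   → F = (5, -11)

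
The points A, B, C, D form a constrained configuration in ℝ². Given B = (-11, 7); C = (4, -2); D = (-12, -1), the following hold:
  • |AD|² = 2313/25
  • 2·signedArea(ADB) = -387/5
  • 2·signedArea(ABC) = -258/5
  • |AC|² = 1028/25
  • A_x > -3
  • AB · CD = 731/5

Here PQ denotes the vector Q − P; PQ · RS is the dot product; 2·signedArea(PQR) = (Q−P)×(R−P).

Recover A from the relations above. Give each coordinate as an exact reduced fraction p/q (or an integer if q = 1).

A = (-12/5, -8/5)

1. A_x = -12/5  [2·signedArea(ADB) = -387/5 ∩ AB · CD = 731/5]
2. A_y = -8/5  [2·signedArea(ADB) = -387/5 ∩ AB · CD = 731/5]
   → A = (-12/5, -8/5)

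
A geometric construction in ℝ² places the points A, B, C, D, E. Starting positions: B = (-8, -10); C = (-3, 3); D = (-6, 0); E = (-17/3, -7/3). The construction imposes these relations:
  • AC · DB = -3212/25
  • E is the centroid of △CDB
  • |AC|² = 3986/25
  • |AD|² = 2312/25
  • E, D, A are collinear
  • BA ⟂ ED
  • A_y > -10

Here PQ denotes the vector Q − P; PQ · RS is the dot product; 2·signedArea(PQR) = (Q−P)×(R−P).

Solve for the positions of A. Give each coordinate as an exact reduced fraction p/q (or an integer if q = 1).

A = (-116/25, -238/25)

1. A_x = -116/25  [E, D, A are collinear ∩ BA ⟂ ED]
2. A_y = -238/25  [E, D, A are collinear ∩ BA ⟂ ED]
   → A = (-116/25, -238/25)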